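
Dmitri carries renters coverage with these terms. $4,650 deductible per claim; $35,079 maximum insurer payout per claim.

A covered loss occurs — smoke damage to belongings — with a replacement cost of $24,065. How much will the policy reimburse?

$19,415

After the deductible, $24,065 − $4,650 = $19,415 remains.
That's under the $35,079 cap, so the insurer reimburses the full $19,415.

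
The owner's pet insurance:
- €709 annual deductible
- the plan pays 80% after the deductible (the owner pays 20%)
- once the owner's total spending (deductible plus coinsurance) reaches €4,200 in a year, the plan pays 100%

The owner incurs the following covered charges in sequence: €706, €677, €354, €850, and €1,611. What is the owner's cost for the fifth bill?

€322.20

Claim 1 — €706: entire amount goes to the deductible. Cost to owner: €706. OOP to date €706.
Claim 2 — €677: €3 finishes the deductible; €674 goes to coinsurance; coinsurance €674 × 20% = €134.80. Owner pays €137.80; OOP now €843.80.
Claim 3 — €354: deductible met; 20% of €354 = €70.80. Owner pays €70.80; OOP now €914.60.
Claim 4 — €850: 20% coinsurance on €850 = €170. Cost to owner: €170. OOP to date €1,084.60.
Claim 5 — €1,611: deductible already satisfied, so owner's share is 20% × €1,611 = €322.20. Owner pays €322.20; OOP now €1,406.80.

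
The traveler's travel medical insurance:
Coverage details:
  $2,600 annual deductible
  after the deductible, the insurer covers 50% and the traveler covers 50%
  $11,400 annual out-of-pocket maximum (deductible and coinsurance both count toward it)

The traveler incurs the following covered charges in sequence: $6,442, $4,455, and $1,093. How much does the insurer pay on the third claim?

$546.50

Claim 1 — $6,442: $2,600 finishes the deductible; $3,842 goes to coinsurance; coinsurance $3,842 × 50% = $1,921. Traveler owes $4,521 (running OOP $4,521). Insurer: $6,442 − $4,521 = $1,921.
Claim 2 — $4,455: deductible already satisfied, so traveler's share is 50% × $4,455 = $2,227.50. Traveler pays $2,227.50; OOP now $6,748.50. Insurer: $4,455 − $2,227.50 = $2,227.50.
Claim 3 — $1,093: 50% coinsurance on $1,093 = $546.50. Traveler pays $546.50; OOP now $7,295. Plan pays $1,093 − $546.50 = $546.50.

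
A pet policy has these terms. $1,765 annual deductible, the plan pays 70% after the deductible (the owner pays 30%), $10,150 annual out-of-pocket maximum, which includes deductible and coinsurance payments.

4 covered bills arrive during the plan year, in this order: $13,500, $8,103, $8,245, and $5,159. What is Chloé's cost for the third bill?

$2,433.60

Bill 1, $13,500: $1,765 to deductible, leaving $11,735; owner's 30% is $3,520.50. Cost to owner: $5,285.50. OOP to date $5,285.50.
Bill 2, $8,103: 30% coinsurance on $8,103 = $2,430.90. Cost to owner: $2,430.90. OOP to date $7,716.40.
Bill 3, $8,245: deductible met; 30% of $8,245 = $2,473.50. OOP would hit $10,189.90 > $10,150, so the cap limits the owner to $10,150 − $7,716.40 = $2,433.60.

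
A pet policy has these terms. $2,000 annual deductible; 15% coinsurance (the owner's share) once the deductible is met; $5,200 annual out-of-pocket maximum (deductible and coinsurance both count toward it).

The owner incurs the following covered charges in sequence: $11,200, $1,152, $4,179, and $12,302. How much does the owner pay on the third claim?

Claim 1 ($11,200): $2,000 finishes the deductible; $9,200 goes to coinsurance; coinsurance $9,200 × 15% = $1,380. Cost to owner: $3,380. OOP to date $3,380.
Claim 2 ($1,152): deductible already satisfied, so owner's share is 15% × $1,152 = $172.80. Cost to owner: $172.80. OOP to date $3,552.80.
Claim 3 ($4,179): deductible already satisfied, so owner's share is 15% × $4,179 = $626.85. Owner pays $626.85; OOP now $4,179.65.

$626.85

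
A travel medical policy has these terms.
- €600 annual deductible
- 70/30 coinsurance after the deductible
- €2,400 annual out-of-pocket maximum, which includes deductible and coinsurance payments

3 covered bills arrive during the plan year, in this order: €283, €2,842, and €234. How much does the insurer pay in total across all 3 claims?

€1,931.30

Claim 1 — €283: entire amount goes to the deductible. Traveler pays €283; OOP now €283. Insurer: €283 − €283 = €0.
Claim 2 — €2,842: €317 to deductible, leaving €2,525; traveler's 30% is €757.50. Cost to traveler: €1,074.50. OOP to date €1,357.50. Plan pays €2,842 − €1,074.50 = €1,767.50.
Claim 3 — €234: deductible already satisfied, so traveler's share is 30% × €234 = €70.20. Traveler pays €70.20; OOP now €1,427.70. Insurer: €234 − €70.20 = €163.80.
Insurer total: €0 + €1,767.50 + €163.80 = €1,931.30.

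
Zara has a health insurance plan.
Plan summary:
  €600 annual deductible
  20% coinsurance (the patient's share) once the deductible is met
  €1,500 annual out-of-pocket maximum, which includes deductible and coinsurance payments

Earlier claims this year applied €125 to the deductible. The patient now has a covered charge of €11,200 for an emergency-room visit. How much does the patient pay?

Deductible still to meet: €600 − €125 = €475.
The remaining €10,725 (= €11,200 − €475) moves to coinsurance.
20% of €10,725 = €2,145 falls to the patient.
Patient responsibility before any cap: €475 + €2,145 = €2,620.
That would bring total out-of-pocket to €2,745, past the €1,500 cap. The patient is capped at €1,500 − €125 = €1,375 on this claim.

€1,375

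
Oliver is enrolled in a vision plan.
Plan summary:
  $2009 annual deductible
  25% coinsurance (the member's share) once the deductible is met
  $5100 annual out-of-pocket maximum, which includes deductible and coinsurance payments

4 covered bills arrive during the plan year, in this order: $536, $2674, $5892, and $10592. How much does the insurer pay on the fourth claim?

$9274.25

Bill 1, $536: fully absorbed by the deductible. Member pays $536; OOP now $536. Plan pays $536 − $536 = $0.
Bill 2, $2674: $1473 finishes the deductible; $1201 goes to coinsurance; 25% of $1201 = $300.25. Cost to member: $1773.25. OOP to date $2309.25. Insurer: $2674 − $1773.25 = $900.75.
Bill 3, $5892: 25% coinsurance on $5892 = $1473. Cost to member: $1473. OOP to date $3782.25. Insurer: $5892 − $1473 = $4419.
Bill 4, $10592: deductible met; 25% of $10592 = $2648. OOP would hit $6430.25 > $5100, so the cap limits the member to $5100 − $3782.25 = $1317.75. Plan pays $10592 − $1317.75 = $9274.25.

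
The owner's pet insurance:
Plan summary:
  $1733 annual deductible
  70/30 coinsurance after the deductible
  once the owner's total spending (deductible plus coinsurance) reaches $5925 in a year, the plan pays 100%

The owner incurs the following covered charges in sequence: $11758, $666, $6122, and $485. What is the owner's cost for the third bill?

Bill 1, $11758: $1733 to deductible, leaving $10025; coinsurance $10025 × 30% = $3007.50. Owner pays $4740.50; OOP now $4740.50.
Bill 2, $666: deductible already satisfied, so owner's share is 30% × $666 = $199.80. Owner owes $199.80 (running OOP $4940.30).
Bill 3, $6122: deductible met; 30% of $6122 = $1836.60. Adding that to $4940.30 gives $6776.90, past the $5925 cap; owner pays only $5925 − $4940.30 = $984.70.

$984.70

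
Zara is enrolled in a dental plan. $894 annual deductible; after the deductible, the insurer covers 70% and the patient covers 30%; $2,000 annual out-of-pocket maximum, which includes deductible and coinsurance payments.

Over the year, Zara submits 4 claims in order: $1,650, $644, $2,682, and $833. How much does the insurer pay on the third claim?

$1,996

Bill 1, $1,650: $894 to deductible, leaving $756; coinsurance $756 × 30% = $226.80. Cost to patient: $1,120.80. OOP to date $1,120.80. Insurer: $1,650 − $1,120.80 = $529.20.
Bill 2, $644: deductible met; 30% of $644 = $193.20. Patient pays $193.20; OOP now $1,314. Insurer: $644 − $193.20 = $450.80.
Bill 3, $2,682: deductible met; 30% of $2,682 = $804.60. Adding that to $1,314 gives $2,118.60, past the $2,000 cap; patient pays only $2,000 − $1,314 = $686. Insurer: $2,682 − $686 = $1,996.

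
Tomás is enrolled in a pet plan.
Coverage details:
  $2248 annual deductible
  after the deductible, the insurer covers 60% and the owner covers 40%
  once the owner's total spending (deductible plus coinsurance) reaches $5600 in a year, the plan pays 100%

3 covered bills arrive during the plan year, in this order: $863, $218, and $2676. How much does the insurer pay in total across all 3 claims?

#1 ($863): fully absorbed by the deductible. Owner owes $863 (running OOP $863). Insurer: $863 − $863 = $0.
#2 ($218): fully absorbed by the deductible. Owner pays $218; OOP now $1081. Insurer: $218 − $218 = $0.
#3 ($2676): deductible takes $1167, $1509 remains; coinsurance $1509 × 40% = $603.60. Owner pays $1770.60; OOP now $2851.60. Plan pays $2676 − $1770.60 = $905.40.
Insurer total = bills − owner's total = $3757 − $2851.60 = $905.40.

$905.40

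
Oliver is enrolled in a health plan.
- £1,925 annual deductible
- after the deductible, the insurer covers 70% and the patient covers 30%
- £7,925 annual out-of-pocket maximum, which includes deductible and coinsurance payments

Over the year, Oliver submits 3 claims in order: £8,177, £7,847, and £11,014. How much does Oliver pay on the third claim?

£1,770.30

Claim 1 (£8,177): £1,925 to deductible, leaving £6,252; 30% of £6,252 = £1,875.60. Patient owes £3,800.60 (running OOP £3,800.60).
Claim 2 (£7,847): deductible met; 30% of £7,847 = £2,354.10. Cost to patient: £2,354.10. OOP to date £6,154.70.
Claim 3 (£11,014): deductible met; 30% of £11,014 = £3,304.20. That would push OOP to £9,458.90, over the £7,925 cap, so patient pays £7,925 − £6,154.70 = £1,770.30.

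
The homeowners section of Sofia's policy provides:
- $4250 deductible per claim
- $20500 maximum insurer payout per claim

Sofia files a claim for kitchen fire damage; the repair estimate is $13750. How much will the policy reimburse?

After the deductible, $13750 − $4250 = $9500 remains.
$9500 is within the $20500 limit, so the insurer pays $9500.

$9500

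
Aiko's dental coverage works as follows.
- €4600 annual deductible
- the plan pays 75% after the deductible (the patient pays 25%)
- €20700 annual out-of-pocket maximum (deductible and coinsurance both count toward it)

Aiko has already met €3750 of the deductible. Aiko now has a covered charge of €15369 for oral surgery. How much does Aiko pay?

€4479.75

Remaining deductible: €4600 − €3750 = €850.
That leaves €15369 − €850 = €14519 for coinsurance.
Patient's 25% share of €14519 is €3629.75.
That puts the patient's cost at €850 + €3629.75 = €4479.75 before any cap.
Total out-of-pocket so far would be €3750 + €4479.75 = €8229.75, below the €20700 cap — no reduction.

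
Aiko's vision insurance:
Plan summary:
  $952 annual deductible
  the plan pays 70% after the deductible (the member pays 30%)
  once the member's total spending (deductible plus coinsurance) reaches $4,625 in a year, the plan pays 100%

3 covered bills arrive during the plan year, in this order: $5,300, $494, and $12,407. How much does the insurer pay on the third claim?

$10,186.60

Claim 1 — $5,300: $952 to deductible, leaving $4,348; coinsurance $4,348 × 30% = $1,304.40. Member pays $2,256.40; OOP now $2,256.40. Plan pays $5,300 − $2,256.40 = $3,043.60.
Claim 2 — $494: deductible met; 30% of $494 = $148.20. Member owes $148.20 (running OOP $2,404.60). Plan pays $494 − $148.20 = $345.80.
Claim 3 — $12,407: 30% coinsurance on $12,407 = $3,722.10. That would push OOP to $6,126.70, over the $4,625 cap, so member pays $4,625 − $2,404.60 = $2,220.40. Insurer: $12,407 − $2,220.40 = $10,186.60.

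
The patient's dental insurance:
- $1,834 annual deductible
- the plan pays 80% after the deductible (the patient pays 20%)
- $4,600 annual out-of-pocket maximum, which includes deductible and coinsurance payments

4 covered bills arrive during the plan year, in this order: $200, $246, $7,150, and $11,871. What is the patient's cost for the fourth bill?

#1 ($200): entire amount goes to the deductible. Patient owes $200 (running OOP $200).
#2 ($246): fully absorbed by the deductible. Patient owes $246 (running OOP $446).
#3 ($7,150): $1,388 finishes the deductible; $5,762 goes to coinsurance; patient's 20% is $1,152.40. Cost to patient: $2,540.40. OOP to date $2,986.40.
#4 ($11,871): deductible already satisfied, so patient's share is 20% × $11,871 = $2,374.20. That would push OOP to $5,360.60, over the $4,600 cap, so patient pays $4,600 − $2,986.40 = $1,613.60.

$1,613.60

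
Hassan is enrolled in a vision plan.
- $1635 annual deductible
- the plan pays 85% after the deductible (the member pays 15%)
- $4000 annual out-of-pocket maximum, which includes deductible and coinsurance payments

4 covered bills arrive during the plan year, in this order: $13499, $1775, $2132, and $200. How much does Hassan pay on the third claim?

Bill 1, $13499: $1635 finishes the deductible; $11864 goes to coinsurance; coinsurance $11864 × 15% = $1779.60. Cost to member: $3414.60. OOP to date $3414.60.
Bill 2, $1775: deductible already satisfied, so member's share is 15% × $1775 = $266.25. Member pays $266.25; OOP now $3680.85.
Bill 3, $2132: 15% coinsurance on $2132 = $319.80. Adding that to $3680.85 gives $4000.65, past the $4000 cap; member pays only $4000 − $3680.85 = $319.15.

$319.15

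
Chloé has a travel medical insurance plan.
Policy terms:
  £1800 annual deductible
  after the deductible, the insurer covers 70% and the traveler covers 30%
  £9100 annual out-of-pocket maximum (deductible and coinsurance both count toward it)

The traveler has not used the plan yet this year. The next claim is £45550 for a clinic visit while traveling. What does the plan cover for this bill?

£36450

The full £1800 deductible is still open; £1800 of this bill applies to it.
After the £1800 deductible portion, £45550 − £1800 = £43750 is subject to coinsurance.
Coinsurance: £43750 × 30% = £13125.
That puts the traveler's cost at £1800 + £13125 = £14925 before any cap.
Adding £14925 to the £0 already spent would give £14925, which exceeds the £9100 cap; the traveler pays just £9100 − £0 = £9100.
Insurer pays the balance: £45550 − £9100 = £36450.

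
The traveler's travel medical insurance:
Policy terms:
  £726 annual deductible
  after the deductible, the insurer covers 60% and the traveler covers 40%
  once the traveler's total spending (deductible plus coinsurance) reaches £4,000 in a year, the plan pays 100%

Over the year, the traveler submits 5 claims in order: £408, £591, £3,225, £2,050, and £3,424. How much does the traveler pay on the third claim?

#1 (£408): entire amount goes to the deductible. Cost to traveler: £408. OOP to date £408.
#2 (£591): £318 to deductible, leaving £273; coinsurance £273 × 40% = £109.20. Cost to traveler: £427.20. OOP to date £835.20.
#3 (£3,225): deductible met; 40% of £3,225 = £1,290. Traveler pays £1,290; OOP now £2,125.20.

£1,290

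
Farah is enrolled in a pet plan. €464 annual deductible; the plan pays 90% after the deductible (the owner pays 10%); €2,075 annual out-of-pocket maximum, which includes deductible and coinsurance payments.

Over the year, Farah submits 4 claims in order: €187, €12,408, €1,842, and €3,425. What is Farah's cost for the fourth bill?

Claim 1 — €187: fully absorbed by the deductible. Owner pays €187; OOP now €187.
Claim 2 — €12,408: €277 finishes the deductible; €12,131 goes to coinsurance; 10% of €12,131 = €1,213.10. Owner owes €1,490.10 (running OOP €1,677.10).
Claim 3 — €1,842: deductible met; 10% of €1,842 = €184.20. Cost to owner: €184.20. OOP to date €1,861.30.
Claim 4 — €3,425: deductible already satisfied, so owner's share is 10% × €3,425 = €342.50. Adding that to €1,861.30 gives €2,203.80, past the €2,075 cap; owner pays only €2,075 − €1,861.30 = €213.70.

€213.70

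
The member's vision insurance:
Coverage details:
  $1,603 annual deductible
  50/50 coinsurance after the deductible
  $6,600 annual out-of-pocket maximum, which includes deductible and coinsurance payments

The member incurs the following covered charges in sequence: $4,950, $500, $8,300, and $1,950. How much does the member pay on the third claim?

$3,073.50

Bill 1, $4,950: $1,603 finishes the deductible; $3,347 goes to coinsurance; coinsurance $3,347 × 50% = $1,673.50. Member owes $3,276.50 (running OOP $3,276.50).
Bill 2, $500: deductible met; 50% of $500 = $250. Member pays $250; OOP now $3,526.50.
Bill 3, $8,300: 50% coinsurance on $8,300 = $4,150. Adding that to $3,526.50 gives $7,676.50, past the $6,600 cap; member pays only $6,600 − $3,526.50 = $3,073.50.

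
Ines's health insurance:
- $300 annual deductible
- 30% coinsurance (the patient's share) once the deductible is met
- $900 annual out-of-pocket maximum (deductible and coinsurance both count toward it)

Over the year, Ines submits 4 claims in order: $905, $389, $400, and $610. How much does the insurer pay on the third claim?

Claim 1 — $905: $300 to deductible, leaving $605; patient's 30% is $181.50. Cost to patient: $481.50. OOP to date $481.50. Plan pays $905 − $481.50 = $423.50.
Claim 2 — $389: deductible met; 30% of $389 = $116.70. Cost to patient: $116.70. OOP to date $598.20. Insurer: $389 − $116.70 = $272.30.
Claim 3 — $400: 30% coinsurance on $400 = $120. Cost to patient: $120. OOP to date $718.20. Insurer: $400 − $120 = $280.

$280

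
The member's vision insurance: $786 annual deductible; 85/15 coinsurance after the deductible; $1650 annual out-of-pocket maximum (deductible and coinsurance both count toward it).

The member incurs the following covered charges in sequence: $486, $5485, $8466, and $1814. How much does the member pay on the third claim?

$86.25

Claim 1 — $486: all of it applies to the deductible. Cost to member: $486. OOP to date $486.
Claim 2 — $5485: $300 finishes the deductible; $5185 goes to coinsurance; member's 15% is $777.75. Member owes $1077.75 (running OOP $1563.75).
Claim 3 — $8466: 15% coinsurance on $8466 = $1269.90. Adding that to $1563.75 gives $2833.65, past the $1650 cap; member pays only $1650 − $1563.75 = $86.25.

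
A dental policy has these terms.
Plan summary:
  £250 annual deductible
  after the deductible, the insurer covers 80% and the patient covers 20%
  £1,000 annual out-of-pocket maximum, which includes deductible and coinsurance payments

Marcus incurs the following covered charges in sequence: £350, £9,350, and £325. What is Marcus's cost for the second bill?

Bill 1, £350: £250 finishes the deductible; £100 goes to coinsurance; patient's 20% is £20. Cost to patient: £270. OOP to date £270.
Bill 2, £9,350: 20% coinsurance on £9,350 = £1,870. OOP would hit £2,140 > £1,000, so the cap limits the patient to £1,000 − £270 = £730.

£730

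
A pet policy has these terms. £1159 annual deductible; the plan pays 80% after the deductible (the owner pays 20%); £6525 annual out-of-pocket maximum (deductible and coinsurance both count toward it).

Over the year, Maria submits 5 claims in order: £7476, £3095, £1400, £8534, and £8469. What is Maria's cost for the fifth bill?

£1496.80

Claim 1 (£7476): £1159 to deductible, leaving £6317; owner's 20% is £1263.40. Owner owes £2422.40 (running OOP £2422.40).
Claim 2 (£3095): 20% coinsurance on £3095 = £619. Owner pays £619; OOP now £3041.40.
Claim 3 (£1400): deductible already satisfied, so owner's share is 20% × £1400 = £280. Cost to owner: £280. OOP to date £3321.40.
Claim 4 (£8534): 20% coinsurance on £8534 = £1706.80. Owner owes £1706.80 (running OOP £5028.20).
Claim 5 (£8469): deductible met; 20% of £8469 = £1693.80. That would push OOP to £6722, over the £6525 cap, so owner pays £6525 − £5028.20 = £1496.80.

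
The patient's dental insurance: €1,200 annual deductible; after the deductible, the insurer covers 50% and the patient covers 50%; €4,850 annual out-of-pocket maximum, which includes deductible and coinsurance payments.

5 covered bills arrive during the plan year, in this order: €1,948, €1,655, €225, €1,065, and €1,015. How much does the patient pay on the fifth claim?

€507.50

Claim 1 — €1,948: deductible takes €1,200, €748 remains; patient's 50% is €374. Patient pays €1,574; OOP now €1,574.
Claim 2 — €1,655: deductible met; 50% of €1,655 = €827.50. Patient owes €827.50 (running OOP €2,401.50).
Claim 3 — €225: 50% coinsurance on €225 = €112.50. Cost to patient: €112.50. OOP to date €2,514.
Claim 4 — €1,065: 50% coinsurance on €1,065 = €532.50. Patient owes €532.50 (running OOP €3,046.50).
Claim 5 — €1,015: deductible met; 50% of €1,015 = €507.50. Patient pays €507.50; OOP now €3,554.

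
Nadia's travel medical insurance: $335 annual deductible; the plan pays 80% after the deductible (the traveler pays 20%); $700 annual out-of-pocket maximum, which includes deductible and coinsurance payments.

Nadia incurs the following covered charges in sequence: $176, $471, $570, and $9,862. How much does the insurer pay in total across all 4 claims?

Bill 1, $176: fully absorbed by the deductible. Cost to traveler: $176. OOP to date $176. Insurer: $176 − $176 = $0.
Bill 2, $471: $159 to deductible, leaving $312; traveler's 20% is $62.40. Cost to traveler: $221.40. OOP to date $397.40. Plan pays $471 − $221.40 = $249.60.
Bill 3, $570: deductible met; 20% of $570 = $114. Traveler owes $114 (running OOP $511.40). Plan pays $570 − $114 = $456.
Bill 4, $9,862: deductible already satisfied, so traveler's share is 20% × $9,862 = $1,972.40. That would push OOP to $2,483.80, over the $700 cap, so traveler pays $700 − $511.40 = $188.60. Plan pays $9,862 − $188.60 = $9,673.40.
Insurer total = bills − traveler's total = $11,079 − $700 = $10,379.

$10,379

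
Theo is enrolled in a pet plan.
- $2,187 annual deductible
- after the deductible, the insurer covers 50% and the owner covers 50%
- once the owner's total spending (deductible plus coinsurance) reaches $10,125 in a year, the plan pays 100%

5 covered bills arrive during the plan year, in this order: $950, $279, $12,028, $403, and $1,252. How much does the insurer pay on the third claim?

$5,535

Claim 1 ($950): entire amount goes to the deductible. Owner owes $950 (running OOP $950). Insurer: $950 − $950 = $0.
Claim 2 ($279): entire amount goes to the deductible. Owner owes $279 (running OOP $1,229). Insurer: $279 − $279 = $0.
Claim 3 ($12,028): $958 finishes the deductible; $11,070 goes to coinsurance; coinsurance $11,070 × 50% = $5,535. Cost to owner: $6,493. OOP to date $7,722. Plan pays $12,028 − $6,493 = $5,535.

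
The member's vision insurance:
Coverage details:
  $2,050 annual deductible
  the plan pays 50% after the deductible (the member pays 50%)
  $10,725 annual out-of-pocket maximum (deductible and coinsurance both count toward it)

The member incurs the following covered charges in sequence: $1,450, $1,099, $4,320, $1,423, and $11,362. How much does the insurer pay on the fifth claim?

Bill 1, $1,450: entire amount goes to the deductible. Cost to member: $1,450. OOP to date $1,450. Plan pays $1,450 − $1,450 = $0.
Bill 2, $1,099: $600 to deductible, leaving $499; coinsurance $499 × 50% = $249.50. Member pays $849.50; OOP now $2,299.50. Insurer: $1,099 − $849.50 = $249.50.
Bill 3, $4,320: deductible met; 50% of $4,320 = $2,160. Member owes $2,160 (running OOP $4,459.50). Plan pays $4,320 − $2,160 = $2,160.
Bill 4, $1,423: deductible met; 50% of $1,423 = $711.50. Member owes $711.50 (running OOP $5,171). Plan pays $1,423 − $711.50 = $711.50.
Bill 5, $11,362: 50% coinsurance on $11,362 = $5,681. Adding that to $5,171 gives $10,852, past the $10,725 cap; member pays only $10,725 − $5,171 = $5,554. Insurer: $11,362 − $5,554 = $5,808.

$5,808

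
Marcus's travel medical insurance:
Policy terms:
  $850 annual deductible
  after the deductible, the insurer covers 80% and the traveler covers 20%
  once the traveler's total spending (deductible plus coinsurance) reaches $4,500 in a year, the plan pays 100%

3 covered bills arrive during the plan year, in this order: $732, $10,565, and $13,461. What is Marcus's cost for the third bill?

$1,560.60

Bill 1, $732: fully absorbed by the deductible. Traveler owes $732 (running OOP $732).
Bill 2, $10,565: $118 to deductible, leaving $10,447; traveler's 20% is $2,089.40. Traveler owes $2,207.40 (running OOP $2,939.40).
Bill 3, $13,461: deductible met; 20% of $13,461 = $2,692.20. Adding that to $2,939.40 gives $5,631.60, past the $4,500 cap; traveler pays only $4,500 − $2,939.40 = $1,560.60.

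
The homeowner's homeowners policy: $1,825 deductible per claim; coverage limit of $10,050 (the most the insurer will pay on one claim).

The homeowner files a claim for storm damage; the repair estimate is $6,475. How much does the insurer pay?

Subtract the deductible: $6,475 − $1,825 = $4,650.
That's under the $10,050 cap, so the insurer reimburses the full $4,650.

$4,650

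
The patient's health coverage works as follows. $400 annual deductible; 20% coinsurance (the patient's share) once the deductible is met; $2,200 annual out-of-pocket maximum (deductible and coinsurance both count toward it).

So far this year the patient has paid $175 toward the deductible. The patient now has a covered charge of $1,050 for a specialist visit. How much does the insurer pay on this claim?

$660

Deductible still to meet: $400 − $175 = $225.
The remaining $825 (= $1,050 − $225) moves to coinsurance.
20% of $825 = $165 falls to the patient.
So the patient owes $225 + $165 = $390 before any cap.
Year-to-date out-of-pocket becomes $175 + $390 = $565, still under the $2,200 maximum, so no cap applies.
The plan picks up $1,050 − $390 = $660.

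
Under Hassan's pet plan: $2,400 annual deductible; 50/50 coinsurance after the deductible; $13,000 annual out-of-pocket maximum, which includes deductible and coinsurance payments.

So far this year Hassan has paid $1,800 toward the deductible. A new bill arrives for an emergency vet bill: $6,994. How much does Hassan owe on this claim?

$3,797

Remaining deductible: $2,400 − $1,800 = $600.
That leaves $6,994 − $600 = $6,394 for coinsurance.
Owner's 50% share of $6,394 is $3,197.
That puts the owner's cost at $600 + $3,197 = $3,797 before any cap.
Cumulative spending $1,800 + $3,797 = $5,597 stays under the $13,000 maximum.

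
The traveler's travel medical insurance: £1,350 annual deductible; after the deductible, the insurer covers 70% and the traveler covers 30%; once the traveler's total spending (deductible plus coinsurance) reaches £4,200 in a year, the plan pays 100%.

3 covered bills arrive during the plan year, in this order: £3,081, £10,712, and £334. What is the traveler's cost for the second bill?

£2,330.70

Claim 1 — £3,081: deductible takes £1,350, £1,731 remains; 30% of £1,731 = £519.30. Cost to traveler: £1,869.30. OOP to date £1,869.30.
Claim 2 — £10,712: deductible met; 30% of £10,712 = £3,213.60. OOP would hit £5,082.90 > £4,200, so the cap limits the traveler to £4,200 − £1,869.30 = £2,330.70.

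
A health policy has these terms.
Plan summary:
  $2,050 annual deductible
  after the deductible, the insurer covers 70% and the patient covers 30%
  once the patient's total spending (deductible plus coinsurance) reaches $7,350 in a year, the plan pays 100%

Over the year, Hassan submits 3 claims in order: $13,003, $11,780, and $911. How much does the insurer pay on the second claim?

$9,765.90

Claim 1 ($13,003): $2,050 to deductible, leaving $10,953; patient's 30% is $3,285.90. Patient pays $5,335.90; OOP now $5,335.90. Plan pays $13,003 − $5,335.90 = $7,667.10.
Claim 2 ($11,780): deductible already satisfied, so patient's share is 30% × $11,780 = $3,534. Adding that to $5,335.90 gives $8,869.90, past the $7,350 cap; patient pays only $7,350 − $5,335.90 = $2,014.10. Plan pays $11,780 − $2,014.10 = $9,765.90.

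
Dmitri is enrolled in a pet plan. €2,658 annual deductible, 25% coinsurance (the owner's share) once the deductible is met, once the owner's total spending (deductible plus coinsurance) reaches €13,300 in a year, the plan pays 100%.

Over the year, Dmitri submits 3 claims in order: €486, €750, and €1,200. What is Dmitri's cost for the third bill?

Bill 1, €486: fully absorbed by the deductible. Owner owes €486 (running OOP €486).
Bill 2, €750: all of it applies to the deductible. Owner pays €750; OOP now €1,236.
Bill 3, €1,200: entire amount goes to the deductible. Owner pays €1,200; OOP now €2,436.

€1,200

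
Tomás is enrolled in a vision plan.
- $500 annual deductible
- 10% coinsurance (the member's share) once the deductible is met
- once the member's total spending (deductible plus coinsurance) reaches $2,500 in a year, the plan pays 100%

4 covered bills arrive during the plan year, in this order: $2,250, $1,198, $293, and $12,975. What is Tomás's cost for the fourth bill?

Claim 1 — $2,250: deductible takes $500, $1,750 remains; member's 10% is $175. Member owes $675 (running OOP $675).
Claim 2 — $1,198: deductible met; 10% of $1,198 = $119.80. Member pays $119.80; OOP now $794.80.
Claim 3 — $293: deductible already satisfied, so member's share is 10% × $293 = $29.30. Cost to member: $29.30. OOP to date $824.10.
Claim 4 — $12,975: deductible met; 10% of $12,975 = $1,297.50. Member owes $1,297.50 (running OOP $2,121.60).

$1,297.50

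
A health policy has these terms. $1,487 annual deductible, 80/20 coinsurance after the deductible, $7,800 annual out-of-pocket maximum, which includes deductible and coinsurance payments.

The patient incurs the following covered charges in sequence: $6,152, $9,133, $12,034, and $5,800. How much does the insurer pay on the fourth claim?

$4,653.40

Claim 1 ($6,152): $1,487 to deductible, leaving $4,665; 20% of $4,665 = $933. Patient owes $2,420 (running OOP $2,420). Plan pays $6,152 − $2,420 = $3,732.
Claim 2 ($9,133): deductible already satisfied, so patient's share is 20% × $9,133 = $1,826.60. Cost to patient: $1,826.60. OOP to date $4,246.60. Plan pays $9,133 − $1,826.60 = $7,306.40.
Claim 3 ($12,034): deductible already satisfied, so patient's share is 20% × $12,034 = $2,406.80. Cost to patient: $2,406.80. OOP to date $6,653.40. Plan pays $12,034 − $2,406.80 = $9,627.20.
Claim 4 ($5,800): 20% coinsurance on $5,800 = $1,160. Adding that to $6,653.40 gives $7,813.40, past the $7,800 cap; patient pays only $7,800 − $6,653.40 = $1,146.60. Plan pays $5,800 − $1,146.60 = $4,653.40.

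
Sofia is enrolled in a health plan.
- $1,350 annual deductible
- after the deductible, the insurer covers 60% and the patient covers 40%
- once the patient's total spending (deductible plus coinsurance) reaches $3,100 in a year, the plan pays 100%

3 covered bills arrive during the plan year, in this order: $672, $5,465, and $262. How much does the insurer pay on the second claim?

$3,037

#1 ($672): entire amount goes to the deductible. Patient owes $672 (running OOP $672). Plan pays $672 − $672 = $0.
#2 ($5,465): $678 finishes the deductible; $4,787 goes to coinsurance; 40% of $4,787 = $1,914.80. Claim cost before the cap: $678 + $1,914.80 = $2,592.80. That would push OOP to $3,264.80, over the $3,100 cap, so patient pays $3,100 − $672 = $2,428. Plan pays $5,465 − $2,428 = $3,037.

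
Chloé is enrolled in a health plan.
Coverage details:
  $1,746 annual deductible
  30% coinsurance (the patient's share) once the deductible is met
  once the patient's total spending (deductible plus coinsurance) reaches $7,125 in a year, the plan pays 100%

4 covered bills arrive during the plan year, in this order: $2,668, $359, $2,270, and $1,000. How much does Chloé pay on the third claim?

Claim 1 ($2,668): deductible takes $1,746, $922 remains; coinsurance $922 × 30% = $276.60. Patient owes $2,022.60 (running OOP $2,022.60).
Claim 2 ($359): deductible already satisfied, so patient's share is 30% × $359 = $107.70. Patient pays $107.70; OOP now $2,130.30.
Claim 3 ($2,270): deductible met; 30% of $2,270 = $681. Patient pays $681; OOP now $2,811.30.

$681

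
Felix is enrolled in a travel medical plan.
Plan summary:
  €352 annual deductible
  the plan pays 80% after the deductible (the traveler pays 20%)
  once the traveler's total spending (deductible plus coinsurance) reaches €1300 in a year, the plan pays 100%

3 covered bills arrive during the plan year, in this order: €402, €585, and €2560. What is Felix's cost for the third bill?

€512

Claim 1 — €402: €352 finishes the deductible; €50 goes to coinsurance; coinsurance €50 × 20% = €10. Traveler owes €362 (running OOP €362).
Claim 2 — €585: deductible met; 20% of €585 = €117. Cost to traveler: €117. OOP to date €479.
Claim 3 — €2560: 20% coinsurance on €2560 = €512. Traveler owes €512 (running OOP €991).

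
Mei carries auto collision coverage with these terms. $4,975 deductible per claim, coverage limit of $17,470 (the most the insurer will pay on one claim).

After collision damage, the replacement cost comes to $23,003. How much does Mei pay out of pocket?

Subtract the deductible: $23,003 − $4,975 = $18,028.
$18,028 exceeds the $17,470 limit, so the insurer pays the limit: $17,470.
Out of pocket: $23,003 − $17,470 = $5,533.

$5,533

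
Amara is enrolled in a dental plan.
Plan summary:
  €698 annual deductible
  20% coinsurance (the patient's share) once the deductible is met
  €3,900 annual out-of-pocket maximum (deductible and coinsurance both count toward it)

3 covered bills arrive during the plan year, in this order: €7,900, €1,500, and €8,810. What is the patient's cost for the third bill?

Bill 1, €7,900: €698 finishes the deductible; €7,202 goes to coinsurance; patient's 20% is €1,440.40. Cost to patient: €2,138.40. OOP to date €2,138.40.
Bill 2, €1,500: deductible already satisfied, so patient's share is 20% × €1,500 = €300. Patient owes €300 (running OOP €2,438.40).
Bill 3, €8,810: deductible already satisfied, so patient's share is 20% × €8,810 = €1,762. That would push OOP to €4,200.40, over the €3,900 cap, so patient pays €3,900 − €2,438.40 = €1,461.60.

€1,461.60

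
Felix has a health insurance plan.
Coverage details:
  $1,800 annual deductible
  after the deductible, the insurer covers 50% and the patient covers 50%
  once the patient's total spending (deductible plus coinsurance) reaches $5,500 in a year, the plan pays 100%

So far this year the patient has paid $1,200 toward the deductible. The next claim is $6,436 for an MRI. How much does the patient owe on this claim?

$1,200 of the $1,800 deductible is already met, leaving $600.
That leaves $6,436 − $600 = $5,836 for coinsurance.
Coinsurance: $5,836 × 50% = $2,918.
Patient responsibility before any cap: $600 + $2,918 = $3,518.
Year-to-date out-of-pocket becomes $1,200 + $3,518 = $4,718, still under the $5,500 maximum, so no cap applies.

$3,518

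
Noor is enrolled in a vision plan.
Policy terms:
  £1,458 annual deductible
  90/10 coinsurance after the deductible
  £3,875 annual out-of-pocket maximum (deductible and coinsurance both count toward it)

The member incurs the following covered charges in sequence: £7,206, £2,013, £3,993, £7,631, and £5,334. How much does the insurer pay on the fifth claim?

£4,855.50

Claim 1 — £7,206: £1,458 finishes the deductible; £5,748 goes to coinsurance; 10% of £5,748 = £574.80. Cost to member: £2,032.80. OOP to date £2,032.80. Plan pays £7,206 − £2,032.80 = £5,173.20.
Claim 2 — £2,013: 10% coinsurance on £2,013 = £201.30. Member pays £201.30; OOP now £2,234.10. Plan pays £2,013 − £201.30 = £1,811.70.
Claim 3 — £3,993: 10% coinsurance on £3,993 = £399.30. Cost to member: £399.30. OOP to date £2,633.40. Plan pays £3,993 − £399.30 = £3,593.70.
Claim 4 — £7,631: deductible met; 10% of £7,631 = £763.10. Cost to member: £763.10. OOP to date £3,396.50. Plan pays £7,631 − £763.10 = £6,867.90.
Claim 5 — £5,334: deductible met; 10% of £5,334 = £533.40. That would push OOP to £3,929.90, over the £3,875 cap, so member pays £3,875 − £3,396.50 = £478.50. Plan pays £5,334 − £478.50 = £4,855.50.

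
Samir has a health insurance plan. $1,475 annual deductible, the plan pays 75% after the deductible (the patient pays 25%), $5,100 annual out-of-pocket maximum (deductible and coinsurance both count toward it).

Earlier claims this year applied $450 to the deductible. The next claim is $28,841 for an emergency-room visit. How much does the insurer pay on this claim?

$24,191

Remaining deductible: $1,475 − $450 = $1,025.
The remaining $27,816 (= $28,841 − $1,025) moves to coinsurance.
25% of $27,816 = $6,954 falls to the patient.
Patient responsibility before any cap: $1,025 + $6,954 = $7,979.
Year-to-date out-of-pocket would reach $450 + $7,979 = $8,429, above the $5,100 maximum, so the patient pays only $5,100 − $450 = $4,650.
The plan picks up $28,841 − $4,650 = $24,191.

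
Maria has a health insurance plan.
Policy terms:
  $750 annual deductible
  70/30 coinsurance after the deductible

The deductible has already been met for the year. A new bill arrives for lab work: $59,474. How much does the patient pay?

$17,842.20

The deductible is already satisfied, so the full bill goes to coinsurance.
Patient's 30% share of $59,474 is $17,842.20.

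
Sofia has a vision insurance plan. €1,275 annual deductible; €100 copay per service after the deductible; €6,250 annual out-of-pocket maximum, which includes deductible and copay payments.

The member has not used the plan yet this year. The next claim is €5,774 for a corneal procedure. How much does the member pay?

Deductible not yet touched, so the first €1,275 of the bill goes to the deductible.
That leaves €5,774 − €1,275 = €4,499 for the copay.
Copay on this service: €100.
Member responsibility before any cap: €1,275 + €100 = €1,375.
Cumulative spending €0 + €1,375 = €1,375 stays under the €6,250 maximum.

€1,375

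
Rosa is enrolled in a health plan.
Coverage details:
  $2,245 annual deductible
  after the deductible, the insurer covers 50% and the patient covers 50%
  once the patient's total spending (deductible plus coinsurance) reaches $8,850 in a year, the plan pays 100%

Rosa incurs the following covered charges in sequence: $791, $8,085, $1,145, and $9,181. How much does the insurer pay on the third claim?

Bill 1, $791: all of it applies to the deductible. Patient pays $791; OOP now $791. Insurer: $791 − $791 = $0.
Bill 2, $8,085: deductible takes $1,454, $6,631 remains; coinsurance $6,631 × 50% = $3,315.50. Patient owes $4,769.50 (running OOP $5,560.50). Plan pays $8,085 − $4,769.50 = $3,315.50.
Bill 3, $1,145: deductible already satisfied, so patient's share is 50% × $1,145 = $572.50. Patient owes $572.50 (running OOP $6,133). Plan pays $1,145 − $572.50 = $572.50.

$572.50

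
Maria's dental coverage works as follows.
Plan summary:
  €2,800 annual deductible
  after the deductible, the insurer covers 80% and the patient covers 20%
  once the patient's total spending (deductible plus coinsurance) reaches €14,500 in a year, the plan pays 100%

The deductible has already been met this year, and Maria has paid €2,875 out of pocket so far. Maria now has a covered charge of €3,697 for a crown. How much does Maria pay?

€739.40

The deductible is already satisfied, so the full bill goes to coinsurance.
20% of €3,697 = €739.40 falls to the patient.
Year-to-date out-of-pocket becomes €2,875 + €739.40 = €3,614.40, still under the €14,500 maximum, so no cap applies.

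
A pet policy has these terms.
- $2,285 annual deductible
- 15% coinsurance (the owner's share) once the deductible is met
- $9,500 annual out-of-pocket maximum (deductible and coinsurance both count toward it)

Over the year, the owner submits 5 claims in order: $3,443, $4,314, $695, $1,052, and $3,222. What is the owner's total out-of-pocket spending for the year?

Claim 1 — $3,443: $2,285 finishes the deductible; $1,158 goes to coinsurance; 15% of $1,158 = $173.70. Owner owes $2,458.70 (running OOP $2,458.70).
Claim 2 — $4,314: deductible met; 15% of $4,314 = $647.10. Cost to owner: $647.10. OOP to date $3,105.80.
Claim 3 — $695: deductible already satisfied, so owner's share is 15% × $695 = $104.25. Cost to owner: $104.25. OOP to date $3,210.05.
Claim 4 — $1,052: deductible met; 15% of $1,052 = $157.80. Cost to owner: $157.80. OOP to date $3,367.85.
Claim 5 — $3,222: deductible met; 15% of $3,222 = $483.30. Owner pays $483.30; OOP now $3,851.15.
Total paid by the owner: $2,458.70 + $647.10 + $104.25 + $157.80 + $483.30 = $3,851.15.

$3,851.15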